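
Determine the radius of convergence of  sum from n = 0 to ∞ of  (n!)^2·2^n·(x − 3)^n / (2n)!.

Ratio test: |a_{n+1}/a_n| = (n+1)²/[(2n+1)·(2n+2)] · 2 → 1/2 as n → ∞.
The series converges when 1/2 · |x − 3| < 1, giving R = 2.

R = 2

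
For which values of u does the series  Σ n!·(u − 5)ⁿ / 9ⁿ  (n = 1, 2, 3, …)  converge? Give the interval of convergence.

The ratio of consecutive coefficients is (n+1) · 1/9 → ∞.
The ratio grows without bound, so the series diverges whenever (u − 5) ≠ 0; it converges only at u = 5. R = 0.

{5}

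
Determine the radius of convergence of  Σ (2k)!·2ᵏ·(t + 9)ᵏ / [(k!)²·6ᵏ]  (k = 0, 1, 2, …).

The ratio of consecutive coefficients is (2k+1)·(2k+2)/(k+1)² · 2/6 → 4/3.
Hence the series converges for |t + 9| < 1/(4/3) = 3/4, so the radius of convergence is 3/4.

R = 3/4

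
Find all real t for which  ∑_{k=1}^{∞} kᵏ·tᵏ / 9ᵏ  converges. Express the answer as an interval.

By the Cauchy root test, |a_k|^(1/k) = k/9 → ∞.
Since the k-th root of |a_k| is unbounded, the series converges only at t = 0; R = 0.

{0}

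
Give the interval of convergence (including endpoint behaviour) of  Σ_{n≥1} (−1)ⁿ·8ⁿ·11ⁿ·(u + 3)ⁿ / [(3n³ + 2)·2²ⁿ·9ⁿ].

Apply the ratio test: |a_{n+1}| / |a_n| = [(3n³ + 2)/(3(n+1)³ + 2)] · 8·11/(4·9), which tends to 22/9 as n → ∞.
Convergence for |u + 3| · 22/9 < 1, i.e. |u + 3| < 9/22. So R = 9/22.
Check u = -57/22: the series is dominated by a constant times Σ 1/n³, which converges (p = 3 > 1).
At u = -75/22: the terms are on the order of 1/n³, so the series converges absolutely by comparison with the p-series (p = 3 > 1).

[-75/22, -57/22]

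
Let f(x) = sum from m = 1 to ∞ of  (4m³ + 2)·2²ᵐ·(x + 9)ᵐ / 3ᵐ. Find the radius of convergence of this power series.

Apply the ratio test: |a_{m+1}| / |a_m| = [(4(m+1)³ + 2)/(4m³ + 2)] · 4/3, which tends to 4/3 as m → ∞.
Convergence for |x + 9| · 4/3 < 1, i.e. |x + 9| < 3/4. So R = 3/4.

R = 3/4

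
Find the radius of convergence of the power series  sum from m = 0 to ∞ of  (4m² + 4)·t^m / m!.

R = ∞

The ratio of consecutive coefficients is (4(m+1)² + 4)/(4m² + 4) · 1/(m+1) → 0.
The limit is 0, so the series converges for all t; R = ∞.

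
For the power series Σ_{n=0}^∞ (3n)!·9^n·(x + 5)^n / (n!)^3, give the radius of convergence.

Ratio test: |a_{n+1}/a_n| = (3n+1)·(3n+2)·(3n+3)/(n+1)³ · 9 → 243 as n → ∞.
Hence the series converges for |x + 5| < 1/(243) = 1/243, so the radius of convergence is 1/243.

R = 1/243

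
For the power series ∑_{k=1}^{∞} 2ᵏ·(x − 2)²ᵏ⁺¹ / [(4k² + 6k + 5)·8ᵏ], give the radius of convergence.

The ratio of consecutive coefficients is [(4k² + 6k + 5)/(4(k+1)² + 6(k+1) + 5)] · 2/8 → 1/4.
Since the exponent of (x − 2) increases by 2 each term, convergence requires |x − 2|² < 4, hence R = 2.

R = 2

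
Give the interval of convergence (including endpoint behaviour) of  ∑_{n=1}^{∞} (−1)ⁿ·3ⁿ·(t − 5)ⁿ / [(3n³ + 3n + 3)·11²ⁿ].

[-106/3, 136/3]

The ratio of consecutive coefficients is [(3n³ + 3n + 3)/(3(n+1)³ + 3(n+1) + 3)] · 3/121 → 3/121.
The series converges when 3/121 · |t − 5| < 1, giving R = 121/3.
When t = 136/3, the terms are on the order of 1/n³, so the series converges absolutely by comparison with the p-series (p = 3 > 1).
At t = -106/3: the series is dominated by a constant times Σ 1/n³, which converges (p = 3 > 1).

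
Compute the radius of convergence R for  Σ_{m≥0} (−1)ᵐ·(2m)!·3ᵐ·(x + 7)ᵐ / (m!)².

Ratio test: |a_{m+1}/a_m| = (2m+1)·(2m+2)/(m+1)² · 3 → 12 as m → ∞.
Convergence for |x + 7| · 12 < 1, i.e. |x + 7| < 1/12. So R = 1/12.

R = 1/12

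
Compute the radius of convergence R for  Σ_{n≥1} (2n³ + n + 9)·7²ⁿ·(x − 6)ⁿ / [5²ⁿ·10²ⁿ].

Apply the ratio test: |a_{n+1}| / |a_n| = [(2(n+1)³ + (n+1) + 9)/(2n³ + n + 9)] · 49/(25·100), which tends to 49/2500 as n → ∞.
Hence the series converges for |x − 6| < 1/(49/2500) = 2500/49, so the radius of convergence is 2500/49.

R = 2500/49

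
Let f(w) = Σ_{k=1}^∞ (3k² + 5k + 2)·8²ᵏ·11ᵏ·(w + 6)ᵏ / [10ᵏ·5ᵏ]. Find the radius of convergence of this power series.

R = 25/352

Apply the ratio test: |a_{k+1}| / |a_k| = [(3(k+1)² + 5(k+1) + 2)/(3k² + 5k + 2)] · 64·11/(10·5), which tends to 352/25 as k → ∞.
Thus R = 1/(352/25) = 25/352.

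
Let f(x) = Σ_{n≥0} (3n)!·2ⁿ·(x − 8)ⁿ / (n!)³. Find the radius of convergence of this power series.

Ratio test: |a_{n+1}/a_n| = (3n+1)·(3n+2)·(3n+3)/(n+1)³ · 2 → 54 as n → ∞.
Thus R = 1/(54) = 1/54.

R = 1/54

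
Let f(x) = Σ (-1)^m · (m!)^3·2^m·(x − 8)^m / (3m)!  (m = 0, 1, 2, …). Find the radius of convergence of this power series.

R = 27/2

The ratio of consecutive coefficients is (m+1)³/[(3m+1)·(3m+2)·(3m+3)] · 2 → 2/27.
Thus R = 1/(2/27) = 27/2.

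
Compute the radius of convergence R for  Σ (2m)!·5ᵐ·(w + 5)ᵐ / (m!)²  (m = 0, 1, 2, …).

R = 1/20

Ratio test: |a_{m+1}/a_m| = (2m+1)·(2m+2)/(m+1)² · 5 → 20 as m → ∞.
The series converges when 20 · |w + 5| < 1, giving R = 1/20.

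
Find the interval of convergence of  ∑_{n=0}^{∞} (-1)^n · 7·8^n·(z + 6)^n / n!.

(−∞, ∞)

By the ratio test, |a_{n+1}/a_n| = 7/7 · 8 · 1/(n+1) → 0.
The ratio tends to 0 regardless of z, hence R = ∞.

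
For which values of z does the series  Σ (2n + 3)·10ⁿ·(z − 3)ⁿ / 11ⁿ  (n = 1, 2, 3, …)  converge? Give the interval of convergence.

(19/10, 41/10)

The ratio of consecutive coefficients is [(2(n+1) + 3)/(2n + 3)] · 10/11 → 10/11.
Hence the series converges for |z − 3| < 1/(10/11) = 11/10, so the radius of convergence is 11/10.
Check z = 41/10: the terms do not tend to 0, so the series diverges.
Check z = 19/10: the n-th term does not approach 0; divergence by the term test.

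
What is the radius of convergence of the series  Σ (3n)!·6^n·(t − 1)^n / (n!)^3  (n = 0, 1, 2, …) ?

Ratio test: |a_{n+1}/a_n| = (3n+1)·(3n+2)·(3n+3)/(n+1)³ · 6 → 162 as n → ∞.
Hence the series converges for |t − 1| < 1/(162) = 1/162, so the radius of convergence is 1/162.

R = 1/162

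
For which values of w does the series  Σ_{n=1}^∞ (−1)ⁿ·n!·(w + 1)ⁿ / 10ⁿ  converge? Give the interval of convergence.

By the ratio test, |a_{n+1}/a_n| = (n+1) · 1/10 → ∞.
The terms grow without bound for any (w + 1) ≠ 0, so R = 0 (convergence only at w = -1).

{-1}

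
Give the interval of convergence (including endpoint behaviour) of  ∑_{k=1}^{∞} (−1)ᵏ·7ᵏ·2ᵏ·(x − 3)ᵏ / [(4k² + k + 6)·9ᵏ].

Ratio test: |a_{k+1}/a_k| = [(4k² + k + 6)/(4(k+1)² + (k+1) + 6)] · 7·2/9 → 14/9 as k → ∞.
Convergence for |x − 3| · 14/9 < 1, i.e. |x − 3| < 9/14. So R = 9/14.
When x = 51/14, the terms are on the order of 1/k², so the series converges absolutely by comparison with the p-series (p = 2 > 1).
Endpoint x = 33/14: the series is dominated by a constant times Σ 1/k², which converges (p = 2 > 1).

[33/14, 51/14]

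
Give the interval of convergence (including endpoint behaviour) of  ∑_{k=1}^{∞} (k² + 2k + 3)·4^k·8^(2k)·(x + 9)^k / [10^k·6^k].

By the ratio test, |a_{k+1}/a_k| = [((k+1)² + 2(k+1) + 3)/(k² + 2k + 3)] · 4·64/(10·6) → 64/15.
Thus R = 1/(64/15) = 15/64.
Endpoint x = -561/64: the terms have absolute value of order k², which does not tend to 0, so the series diverges by the divergence test.
Check x = -591/64: the k-th term does not approach 0; divergence by the term test.

(-591/64, -561/64)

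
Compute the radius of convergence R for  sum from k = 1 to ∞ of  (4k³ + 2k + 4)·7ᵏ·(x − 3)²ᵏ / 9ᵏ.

By the ratio test, |a_{k+1}/a_k| = [(4(k+1)³ + 2(k+1) + 4)/(4k³ + 2k + 4)] · 7/9 → 7/9.
Since the exponent of (x − 3) increases by 2 each term, convergence requires |x − 3|² < 9/7, hence R = 3√7/7.

R = 3√7/7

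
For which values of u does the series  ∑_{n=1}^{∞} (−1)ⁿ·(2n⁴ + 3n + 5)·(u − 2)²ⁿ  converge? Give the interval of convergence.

(1, 3)

The ratio of consecutive coefficients is (2(n+1)⁴ + 3(n+1) + 5)/(2n⁴ + 3n + 5) → 1.
Writing y = (u − 2)², the series in y has radius 1, so |u − 2| < √(1) = 1 and R = 1.
When u = 3, the terms do not tend to 0, so the series diverges.
When u = 1, the terms do not tend to 0, so the series diverges.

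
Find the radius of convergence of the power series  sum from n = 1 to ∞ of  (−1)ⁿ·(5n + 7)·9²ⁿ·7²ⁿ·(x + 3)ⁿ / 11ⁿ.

Apply the ratio test: |a_{n+1}| / |a_n| = [(5(n+1) + 7)/(5n + 7)] · 81·49/11, which tends to 3969/11 as n → ∞.
Hence the series converges for |x + 3| < 1/(3969/11) = 11/3969, so the radius of convergence is 11/3969.

R = 11/3969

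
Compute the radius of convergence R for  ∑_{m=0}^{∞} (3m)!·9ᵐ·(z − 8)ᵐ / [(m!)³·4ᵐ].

Apply the ratio test: |a_{m+1}| / |a_m| = (3m+1)·(3m+2)·(3m+3)/(m+1)³ · 9/4, which tends to 243/4 as m → ∞.
The series converges when 243/4 · |z − 8| < 1, giving R = 4/243.

R = 4/243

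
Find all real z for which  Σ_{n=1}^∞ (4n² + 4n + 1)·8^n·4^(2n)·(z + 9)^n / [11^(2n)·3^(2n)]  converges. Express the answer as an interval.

(-2241/128, -63/128)

Ratio test: |a_{n+1}/a_n| = [(4(n+1)² + 4(n+1) + 1)/(4n² + 4n + 1)] · 8·16/(121·9) → 128/1089 as n → ∞.
Convergence for |z + 9| · 128/1089 < 1, i.e. |z + 9| < 1089/128. So R = 1089/128.
Check z = -63/128: the n-th term does not approach 0; divergence by the term test.
When z = -2241/128, the n-th term does not approach 0; divergence by the term test.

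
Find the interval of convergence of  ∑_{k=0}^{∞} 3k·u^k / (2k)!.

(−∞, ∞)

Apply the ratio test: |a_{k+1}| / |a_k| = 3(k+1)/3k · 1/[(2k+1)·(2k+2)], which tends to 0 as k → ∞.
The limit is 0, so the series converges for all u; R = ∞.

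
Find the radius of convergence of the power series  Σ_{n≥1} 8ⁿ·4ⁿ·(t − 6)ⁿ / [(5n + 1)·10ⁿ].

R = 5/16

Ratio test: |a_{n+1}/a_n| = [(5n + 1)/(5(n+1) + 1)] · 8·4/10 → 16/5 as n → ∞.
Convergence for |t − 6| · 16/5 < 1, i.e. |t − 6| < 5/16. So R = 5/16.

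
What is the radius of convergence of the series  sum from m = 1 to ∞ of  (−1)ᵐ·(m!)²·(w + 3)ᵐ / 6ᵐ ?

Apply the ratio test: |a_{m+1}| / |a_m| = (m+1)² · 1/6, which tends to ∞ as m → ∞.
The terms grow without bound for any (w + 3) ≠ 0, so R = 0 (convergence only at w = -3).

R = 0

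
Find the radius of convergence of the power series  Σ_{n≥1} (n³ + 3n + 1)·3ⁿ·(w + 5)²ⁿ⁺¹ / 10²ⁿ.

R = 10√3/3

The ratio of consecutive coefficients is [((n+1)³ + 3(n+1) + 1)/(n³ + 3n + 1)] · 3/100 → 3/100.
Since the exponent of (w + 5) increases by 2 each term, convergence requires |w + 5|² < 100/3, hence R = 10√3/3.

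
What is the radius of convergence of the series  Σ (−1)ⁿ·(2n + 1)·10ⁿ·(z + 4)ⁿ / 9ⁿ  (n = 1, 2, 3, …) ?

R = 9/10

Ratio test: |a_{n+1}/a_n| = [(2(n+1) + 1)/(2n + 1)] · 10/9 → 10/9 as n → ∞.
Hence the series converges for |z + 4| < 1/(10/9) = 9/10, so the radius of convergence is 9/10.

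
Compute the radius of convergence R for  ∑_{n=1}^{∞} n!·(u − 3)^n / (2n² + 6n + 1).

Apply the ratio test: |a_{n+1}| / |a_n| = (n+1) · (2n² + 6n + 1)/(2(n+1)² + 6(n+1) + 1), which tends to ∞ as n → ∞.
The ratio grows without bound, so the series diverges whenever (u − 3) ≠ 0; it converges only at u = 3. R = 0.

R = 0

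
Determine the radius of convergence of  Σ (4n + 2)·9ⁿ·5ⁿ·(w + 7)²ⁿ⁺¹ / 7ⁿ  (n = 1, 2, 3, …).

R = √35/15

Ratio test: |a_{n+1}/a_n| = [(4(n+1) + 2)/(4n + 2)] · 9·5/7 → 45/7 as n → ∞.
Writing y = (w + 7)², the series in y has radius 7/45, so |w + 7| < √(7/45) and R = √35/15.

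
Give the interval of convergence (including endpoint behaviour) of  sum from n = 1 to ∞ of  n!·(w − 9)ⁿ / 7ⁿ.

{9}

The ratio of consecutive coefficients is (n+1) · 1/7 → ∞.
The terms grow without bound for any (w − 9) ≠ 0, so R = 0 (convergence only at w = 9).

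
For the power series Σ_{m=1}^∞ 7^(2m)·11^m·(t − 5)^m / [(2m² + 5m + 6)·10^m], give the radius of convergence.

R = 10/539

The ratio of consecutive coefficients is [(2m² + 5m + 6)/(2(m+1)² + 5(m+1) + 6)] · 49·11/10 → 539/10.
Thus R = 1/(539/10) = 10/539.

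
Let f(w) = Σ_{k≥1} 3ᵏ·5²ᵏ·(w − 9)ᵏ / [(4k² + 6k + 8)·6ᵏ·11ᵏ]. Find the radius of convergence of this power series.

The ratio of consecutive coefficients is [(4k² + 6k + 8)/(4(k+1)² + 6(k+1) + 8)] · 3·25/(6·11) → 25/22.
Hence the series converges for |w − 9| < 1/(25/22) = 22/25, so the radius of convergence is 22/25.

R = 22/25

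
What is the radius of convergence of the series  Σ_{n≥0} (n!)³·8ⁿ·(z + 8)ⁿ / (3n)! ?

By the ratio test, |a_{n+1}/a_n| = (n+1)³/[(3n+1)·(3n+2)·(3n+3)] · 8 → 8/27.
The series converges when 8/27 · |z + 8| < 1, giving R = 27/8.

R = 27/8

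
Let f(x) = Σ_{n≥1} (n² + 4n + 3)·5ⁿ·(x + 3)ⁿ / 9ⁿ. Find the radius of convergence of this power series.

R = 9/5

Apply the ratio test: |a_{n+1}| / |a_n| = [((n+1)² + 4(n+1) + 3)/(n² + 4n + 3)] · 5/9, which tends to 5/9 as n → ∞.
The series converges when 5/9 · |x + 3| < 1, giving R = 9/5.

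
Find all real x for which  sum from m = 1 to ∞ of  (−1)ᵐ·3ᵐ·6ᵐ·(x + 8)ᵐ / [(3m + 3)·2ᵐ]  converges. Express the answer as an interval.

(-73/9, -71/9]

Ratio test: |a_{m+1}/a_m| = [(3m + 3)/(3(m+1) + 3)] · 3·6/2 → 9 as m → ∞.
The series converges when 9 · |x + 8| < 1, giving R = 1/9.
At x = -71/9: convergence follows from the alternating series test (terms decrease monotonically to 0).
Check x = -73/9: the terms are asymptotic to a nonzero constant times 1/m, so the series diverges by limit comparison with Σ 1/m.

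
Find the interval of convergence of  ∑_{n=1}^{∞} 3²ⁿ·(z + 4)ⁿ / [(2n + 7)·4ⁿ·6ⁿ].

Apply the ratio test: |a_{n+1}| / |a_n| = [(2n + 7)/(2(n+1) + 7)] · 9/(4·6), which tends to 3/8 as n → ∞.
Thus R = 1/(3/8) = 8/3.
At z = -4/3: the terms are asymptotic to a nonzero constant times 1/n, so the series diverges by limit comparison with Σ 1/n.
At z = -20/3: convergence follows from the alternating series test (terms decrease monotonically to 0).

[-20/3, -4/3)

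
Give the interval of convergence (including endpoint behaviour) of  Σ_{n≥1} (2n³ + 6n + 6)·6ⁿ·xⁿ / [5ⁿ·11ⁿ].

The ratio of consecutive coefficients is [(2(n+1)³ + 6(n+1) + 6)/(2n³ + 6n + 6)] · 6/(5·11) → 6/55.
Hence the series converges for |x| < 1/(6/55) = 55/6, so the radius of convergence is 55/6.
Check x = 55/6: the terms have absolute value of order n³, which does not tend to 0, so the series diverges by the divergence test.
Check x = -55/6: the terms do not tend to 0, so the series diverges.

(-55/6, 55/6)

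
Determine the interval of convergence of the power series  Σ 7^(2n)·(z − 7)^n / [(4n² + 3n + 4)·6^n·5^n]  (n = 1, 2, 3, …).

[313/49, 373/49]

The ratio of consecutive coefficients is [(4n² + 3n + 4)/(4(n+1)² + 3(n+1) + 4)] · 49/(6·5) → 49/30.
Hence the series converges for |z − 7| < 1/(49/30) = 30/49, so the radius of convergence is 30/49.
Endpoint z = 373/49: absolute convergence follows by limit comparison with Σ 1/n².
At z = 313/49: the terms are on the order of 1/n², so the series converges absolutely by comparison with the p-series (p = 2 > 1).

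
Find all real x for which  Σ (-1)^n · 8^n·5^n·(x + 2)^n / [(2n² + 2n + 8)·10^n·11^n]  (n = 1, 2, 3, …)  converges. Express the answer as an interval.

[-19/4, 3/4]

Apply the ratio test: |a_{n+1}| / |a_n| = [(2n² + 2n + 8)/(2(n+1)² + 2(n+1) + 8)] · 8·5/(10·11), which tends to 4/11 as n → ∞.
The series converges when 4/11 · |x + 2| < 1, giving R = 11/4.
When x = 3/4, absolute convergence follows by limit comparison with Σ 1/n².
At x = -19/4: the series is dominated by a constant times Σ 1/n², which converges (p = 2 > 1).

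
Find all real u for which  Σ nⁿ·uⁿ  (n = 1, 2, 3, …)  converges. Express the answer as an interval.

Root test: |a_n|^(1/n) = n → ∞.
The root grows without bound, so R = 0 (convergence only at u = 0).

{0}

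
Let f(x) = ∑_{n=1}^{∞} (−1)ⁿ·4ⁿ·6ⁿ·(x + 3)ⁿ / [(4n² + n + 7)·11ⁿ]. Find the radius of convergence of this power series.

R = 11/24

By the ratio test, |a_{n+1}/a_n| = [(4n² + n + 7)/(4(n+1)² + (n+1) + 7)] · 4·6/11 → 24/11.
Hence the series converges for |x + 3| < 1/(24/11) = 11/24, so the radius of convergence is 11/24.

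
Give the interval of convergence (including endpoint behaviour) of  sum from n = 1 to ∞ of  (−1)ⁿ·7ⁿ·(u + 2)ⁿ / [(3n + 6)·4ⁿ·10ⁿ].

By the ratio test, |a_{n+1}/a_n| = [(3n + 6)/(3(n+1) + 6)] · 7/(4·10) → 7/40.
Hence the series converges for |u + 2| < 1/(7/40) = 40/7, so the radius of convergence is 40/7.
At u = 26/7: an alternating series whose terms decrease to 0 in absolute value, so it converges by the Leibniz criterion.
Endpoint u = -54/7: the terms are asymptotic to a nonzero constant times 1/n, so the series diverges by limit comparison with Σ 1/n.

(-54/7, 26/7]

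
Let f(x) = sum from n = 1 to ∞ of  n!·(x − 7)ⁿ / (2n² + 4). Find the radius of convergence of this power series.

R = 0

The ratio of consecutive coefficients is (n+1) · (2n² + 4)/(2(n+1)² + 4) → ∞.
The ratio grows without bound, so the series diverges whenever (x − 7) ≠ 0; it converges only at x = 7. R = 0.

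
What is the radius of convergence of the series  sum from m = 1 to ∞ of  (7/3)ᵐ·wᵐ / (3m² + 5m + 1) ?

R = 3/7

The ratio of consecutive coefficients is [(3m² + 5m + 1)/(3(m+1)² + 5(m+1) + 1)] · 7/3 → 7/3.
Convergence for |w| · 7/3 < 1, i.e. |w| < 3/7. So R = 3/7.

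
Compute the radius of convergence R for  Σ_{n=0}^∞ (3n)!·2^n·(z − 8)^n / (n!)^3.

R = 1/54

Apply the ratio test: |a_{n+1}| / |a_n| = (3n+1)·(3n+2)·(3n+3)/(n+1)³ · 2, which tends to 54 as n → ∞.
Thus R = 1/(54) = 1/54.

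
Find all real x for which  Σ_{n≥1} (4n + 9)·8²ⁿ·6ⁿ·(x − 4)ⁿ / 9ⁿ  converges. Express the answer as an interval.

Ratio test: |a_{n+1}/a_n| = [(4(n+1) + 9)/(4n + 9)] · 64·6/9 → 128/3 as n → ∞.
Thus R = 1/(128/3) = 3/128.
Endpoint x = 515/128: the n-th term does not approach 0; divergence by the term test.
Endpoint x = 509/128: the terms have absolute value of order n, which does not tend to 0, so the series diverges by the divergence test.

(509/128, 515/128)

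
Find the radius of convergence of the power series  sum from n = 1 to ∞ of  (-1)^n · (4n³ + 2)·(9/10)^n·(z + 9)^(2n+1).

Ratio test: |a_{n+1}/a_n| = [(4(n+1)³ + 2)/(4n³ + 2)] · 9/10 → 9/10 as n → ∞.
Successive powers of (z + 9) differ by 2, so the series converges when |z + 9|² · 9/10 < 1, i.e. |z + 9| < √(10/9). So R = √10/3.

R = √10/3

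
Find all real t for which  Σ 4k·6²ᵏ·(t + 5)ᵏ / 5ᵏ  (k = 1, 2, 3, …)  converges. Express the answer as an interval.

(-185/36, -175/36)

Apply the ratio test: |a_{k+1}| / |a_k| = [4(k+1)/4k] · 36/5, which tends to 36/5 as k → ∞.
Thus R = 1/(36/5) = 5/36.
Check t = -175/36: the k-th term does not approach 0; divergence by the term test.
When t = -185/36, the terms do not tend to 0, so the series diverges.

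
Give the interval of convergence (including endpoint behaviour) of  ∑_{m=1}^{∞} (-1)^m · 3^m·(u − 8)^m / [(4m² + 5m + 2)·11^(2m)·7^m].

[-823/3, 871/3]

By the ratio test, |a_{m+1}/a_m| = [(4m² + 5m + 2)/(4(m+1)² + 5(m+1) + 2)] · 3/(121·7) → 3/847.
Hence the series converges for |u − 8| < 1/(3/847) = 847/3, so the radius of convergence is 847/3.
At u = 871/3: the series is dominated by a constant times Σ 1/m², which converges (p = 2 > 1).
Endpoint u = -823/3: the terms are on the order of 1/m², so the series converges absolutely by comparison with the p-series (p = 2 > 1).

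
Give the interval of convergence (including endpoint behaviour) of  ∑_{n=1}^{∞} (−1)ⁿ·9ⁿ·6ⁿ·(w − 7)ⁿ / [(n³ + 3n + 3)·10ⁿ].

Ratio test: |a_{n+1}/a_n| = [(n³ + 3n + 3)/((n+1)³ + 3(n+1) + 3)] · 9·6/10 → 27/5 as n → ∞.
Convergence for |w − 7| · 27/5 < 1, i.e. |w − 7| < 5/27. So R = 5/27.
Endpoint w = 194/27: absolute convergence follows by limit comparison with Σ 1/n³.
When w = 184/27, the series is dominated by a constant times Σ 1/n³, which converges (p = 3 > 1).

[184/27, 194/27]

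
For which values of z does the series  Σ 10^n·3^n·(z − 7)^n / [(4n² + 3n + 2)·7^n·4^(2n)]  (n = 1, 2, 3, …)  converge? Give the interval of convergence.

The ratio of consecutive coefficients is [(4n² + 3n + 2)/(4(n+1)² + 3(n+1) + 2)] · 10·3/(7·16) → 15/56.
Convergence for |z − 7| · 15/56 < 1, i.e. |z − 7| < 56/15. So R = 56/15.
Endpoint z = 161/15: the series is dominated by a constant times Σ 1/n², which converges (p = 2 > 1).
Check z = 49/15: the series is dominated by a constant times Σ 1/n², which converges (p = 2 > 1).

[49/15, 161/15]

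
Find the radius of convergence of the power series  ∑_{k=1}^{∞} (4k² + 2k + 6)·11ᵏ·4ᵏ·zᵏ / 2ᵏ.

The ratio of consecutive coefficients is [(4(k+1)² + 2(k+1) + 6)/(4k² + 2k + 6)] · 11·4/2 → 22.
The series converges when 22 · |z| < 1, giving R = 1/22.

R = 1/22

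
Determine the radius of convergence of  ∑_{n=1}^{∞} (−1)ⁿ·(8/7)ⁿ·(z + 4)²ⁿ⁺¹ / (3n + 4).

R = √14/4

The ratio of consecutive coefficients is [(3n + 4)/(3(n+1) + 4)] · 8/7 → 8/7.
Since the exponent of (z + 4) increases by 2 each term, convergence requires |z + 4|² < 7/8, hence R = √14/4.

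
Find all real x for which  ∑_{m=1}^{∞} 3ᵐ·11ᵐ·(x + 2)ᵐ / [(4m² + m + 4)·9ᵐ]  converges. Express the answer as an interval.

By the ratio test, |a_{m+1}/a_m| = [(4m² + m + 4)/(4(m+1)² + (m+1) + 4)] · 3·11/9 → 11/3.
The series converges when 11/3 · |x + 2| < 1, giving R = 3/11.
Endpoint x = -19/11: absolute convergence follows by limit comparison with Σ 1/m².
Endpoint x = -25/11: the terms are on the order of 1/m², so the series converges absolutely by comparison with the p-series (p = 2 > 1).

[-25/11, -19/11]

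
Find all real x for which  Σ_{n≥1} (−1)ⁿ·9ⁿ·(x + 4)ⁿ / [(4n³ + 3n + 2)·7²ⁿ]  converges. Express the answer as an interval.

Apply the ratio test: |a_{n+1}| / |a_n| = [(4n³ + 3n + 2)/(4(n+1)³ + 3(n+1) + 2)] · 9/49, which tends to 9/49 as n → ∞.
Convergence for |x + 4| · 9/49 < 1, i.e. |x + 4| < 49/9. So R = 49/9.
When x = 13/9, absolute convergence follows by limit comparison with Σ 1/n³.
At x = -85/9: absolute convergence follows by limit comparison with Σ 1/n³.

[-85/9, 13/9]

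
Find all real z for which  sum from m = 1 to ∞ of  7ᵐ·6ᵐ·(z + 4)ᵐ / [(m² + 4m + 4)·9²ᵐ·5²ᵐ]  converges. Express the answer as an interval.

By the ratio test, |a_{m+1}/a_m| = [(m² + 4m + 4)/((m+1)² + 4(m+1) + 4)] · 7·6/(81·25) → 14/675.
Convergence for |z + 4| · 14/675 < 1, i.e. |z + 4| < 675/14. So R = 675/14.
When z = 619/14, the series is dominated by a constant times Σ 1/m², which converges (p = 2 > 1).
At z = -731/14: the terms are on the order of 1/m², so the series converges absolutely by comparison with the p-series (p = 2 > 1).

[-731/14, 619/14]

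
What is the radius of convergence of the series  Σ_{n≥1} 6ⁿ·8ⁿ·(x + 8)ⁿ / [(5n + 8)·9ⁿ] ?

By the ratio test, |a_{n+1}/a_n| = [(5n + 8)/(5(n+1) + 8)] · 6·8/9 → 16/3.
Hence the series converges for |x + 8| < 1/(16/3) = 3/16, so the radius of convergence is 3/16.

R = 3/16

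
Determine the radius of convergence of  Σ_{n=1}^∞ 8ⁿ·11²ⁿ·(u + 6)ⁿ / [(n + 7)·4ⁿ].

Apply the ratio test: |a_{n+1}| / |a_n| = [(n + 7)/((n+1) + 7)] · 8·121/4, which tends to 242 as n → ∞.
The series converges when 242 · |u + 6| < 1, giving R = 1/242.

R = 1/242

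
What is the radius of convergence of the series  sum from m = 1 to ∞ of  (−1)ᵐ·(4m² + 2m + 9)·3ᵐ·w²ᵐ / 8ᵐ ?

Ratio test: |a_{m+1}/a_m| = [(4(m+1)² + 2(m+1) + 9)/(4m² + 2m + 9)] · 3/8 → 3/8 as m → ∞.
Writing y = w², the series in y has radius 8/3, so |w| < √(8/3) and R = 2√6/3.

R = 2√6/3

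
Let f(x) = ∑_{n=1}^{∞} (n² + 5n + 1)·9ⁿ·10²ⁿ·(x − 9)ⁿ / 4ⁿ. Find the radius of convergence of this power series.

Ratio test: |a_{n+1}/a_n| = [((n+1)² + 5(n+1) + 1)/(n² + 5n + 1)] · 9·100/4 → 225 as n → ∞.
Thus R = 1/(225) = 1/225.

R = 1/225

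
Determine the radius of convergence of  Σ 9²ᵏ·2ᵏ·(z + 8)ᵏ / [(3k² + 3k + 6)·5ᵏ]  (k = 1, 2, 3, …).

By the ratio test, |a_{k+1}/a_k| = [(3k² + 3k + 6)/(3(k+1)² + 3(k+1) + 6)] · 81·2/5 → 162/5.
The series converges when 162/5 · |z + 8| < 1, giving R = 5/162.

R = 5/162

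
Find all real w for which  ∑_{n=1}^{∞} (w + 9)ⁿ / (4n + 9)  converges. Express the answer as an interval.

[-10, -8)

Apply the ratio test: |a_{n+1}| / |a_n| = (4n + 9)/(4(n+1) + 9), which tends to 1 as n → ∞.
Hence R = 1.
At w = -8: comparison with the harmonic series Σ 1/n shows the series diverges.
Check w = -10: convergence follows from the alternating series test (terms decrease monotonically to 0).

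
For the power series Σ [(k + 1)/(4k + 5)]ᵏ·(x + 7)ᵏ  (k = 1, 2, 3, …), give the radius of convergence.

By the Cauchy root test, |a_k|^(1/k) = (k + 1)/(4k + 5) → 1/4.
Thus R = 1/(1/4) = 4.

R = 4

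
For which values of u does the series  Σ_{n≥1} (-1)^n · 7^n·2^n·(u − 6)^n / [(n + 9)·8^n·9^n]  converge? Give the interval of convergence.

By the ratio test, |a_{n+1}/a_n| = [(n + 9)/((n+1) + 9)] · 7·2/(8·9) → 7/36.
Convergence for |u − 6| · 7/36 < 1, i.e. |u − 6| < 36/7. So R = 36/7.
At u = 78/7: the terms alternate in sign and decrease monotonically to 0 in absolute value (size ~ c/n), so the alternating series test gives convergence.
At u = 6/7: comparison with the harmonic series Σ 1/n shows the series diverges.

(6/7, 78/7]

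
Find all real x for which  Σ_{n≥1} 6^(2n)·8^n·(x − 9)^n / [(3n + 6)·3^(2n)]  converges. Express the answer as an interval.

[287/32, 289/32)

Apply the ratio test: |a_{n+1}| / |a_n| = [(3n + 6)/(3(n+1) + 6)] · 36·8/9, which tends to 32 as n → ∞.
The series converges when 32 · |x − 9| < 1, giving R = 1/32.
When x = 289/32, comparison with the harmonic series Σ 1/n shows the series diverges.
Endpoint x = 287/32: an alternating series whose terms decrease to 0 in absolute value, so it converges by the Leibniz criterion.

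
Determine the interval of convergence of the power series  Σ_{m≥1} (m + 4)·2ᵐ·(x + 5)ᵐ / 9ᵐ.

Apply the ratio test: |a_{m+1}| / |a_m| = [((m+1) + 4)/(m + 4)] · 2/9, which tends to 2/9 as m → ∞.
Thus R = 1/(2/9) = 9/2.
Endpoint x = -1/2: the terms have absolute value of order m, which does not tend to 0, so the series diverges by the divergence test.
Endpoint x = -19/2: the terms do not tend to 0, so the series diverges.

(-19/2, -1/2)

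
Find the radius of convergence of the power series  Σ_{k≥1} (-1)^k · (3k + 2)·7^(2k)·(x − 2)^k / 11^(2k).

The ratio of consecutive coefficients is [(3(k+1) + 2)/(3k + 2)] · 49/121 → 49/121.
The series converges when 49/121 · |x − 2| < 1, giving R = 121/49.

R = 121/49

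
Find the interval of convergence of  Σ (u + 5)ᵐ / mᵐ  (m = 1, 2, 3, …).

(−∞, ∞)

Root test: |a_m|^(1/m) = 1/m → 0.
The limit is 0 for every u, so R = ∞.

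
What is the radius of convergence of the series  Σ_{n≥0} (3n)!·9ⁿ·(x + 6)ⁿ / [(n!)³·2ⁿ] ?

R = 2/243

By the ratio test, |a_{n+1}/a_n| = (3n+1)·(3n+2)·(3n+3)/(n+1)³ · 9/2 → 243/2.
Thus R = 1/(243/2) = 2/243.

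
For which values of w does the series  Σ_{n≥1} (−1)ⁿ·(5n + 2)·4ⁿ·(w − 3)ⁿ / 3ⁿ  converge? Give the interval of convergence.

Ratio test: |a_{n+1}/a_n| = [(5(n+1) + 2)/(5n + 2)] · 4/3 → 4/3 as n → ∞.
Thus R = 1/(4/3) = 3/4.
At w = 15/4: the terms do not tend to 0, so the series diverges.
When w = 9/4, the n-th term does not approach 0; divergence by the term test.

(9/4, 15/4)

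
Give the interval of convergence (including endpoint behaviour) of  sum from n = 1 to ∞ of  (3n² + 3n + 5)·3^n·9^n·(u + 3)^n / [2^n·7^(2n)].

Apply the ratio test: |a_{n+1}| / |a_n| = [(3(n+1)² + 3(n+1) + 5)/(3n² + 3n + 5)] · 3·9/(2·49), which tends to 27/98 as n → ∞.
The series converges when 27/98 · |u + 3| < 1, giving R = 98/27.
Check u = 17/27: the terms do not tend to 0, so the series diverges.
At u = -179/27: the n-th term does not approach 0; divergence by the term test.

(-179/27, 17/27)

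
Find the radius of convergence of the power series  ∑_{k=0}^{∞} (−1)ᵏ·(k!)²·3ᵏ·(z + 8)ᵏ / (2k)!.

Apply the ratio test: |a_{k+1}| / |a_k| = (k+1)²/[(2k+1)·(2k+2)] · 3, which tends to 3/4 as k → ∞.
The series converges when 3/4 · |z + 8| < 1, giving R = 4/3.

R = 4/3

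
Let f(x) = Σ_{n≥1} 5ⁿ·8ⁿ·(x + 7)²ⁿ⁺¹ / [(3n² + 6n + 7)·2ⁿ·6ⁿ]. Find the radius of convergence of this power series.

R = √30/10

Apply the ratio test: |a_{n+1}| / |a_n| = [(3n² + 6n + 7)/(3(n+1)² + 6(n+1) + 7)] · 5·8/(2·6), which tends to 10/3 as n → ∞.
Writing y = (x + 7)², the series in y has radius 3/10, so |x + 7| < √(3/10) and R = √30/10.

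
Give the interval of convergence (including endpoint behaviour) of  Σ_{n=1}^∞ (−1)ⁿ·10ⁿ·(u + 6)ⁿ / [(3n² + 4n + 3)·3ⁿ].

Apply the ratio test: |a_{n+1}| / |a_n| = [(3n² + 4n + 3)/(3(n+1)² + 4(n+1) + 3)] · 10/3, which tends to 10/3 as n → ∞.
Thus R = 1/(10/3) = 3/10.
Check u = -57/10: the series is dominated by a constant times Σ 1/n², which converges (p = 2 > 1).
Endpoint u = -63/10: the series is dominated by a constant times Σ 1/n², which converges (p = 2 > 1).

[-63/10, -57/10]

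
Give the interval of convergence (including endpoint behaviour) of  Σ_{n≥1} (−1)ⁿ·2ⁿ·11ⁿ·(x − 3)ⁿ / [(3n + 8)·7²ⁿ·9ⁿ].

Ratio test: |a_{n+1}/a_n| = [(3n + 8)/(3(n+1) + 8)] · 2·11/(49·9) → 22/441 as n → ∞.
Thus R = 1/(22/441) = 441/22.
When x = 507/22, convergence follows from the alternating series test (terms decrease monotonically to 0).
When x = -375/22, the terms behave like c/n; limit comparison with the harmonic series gives divergence.

(-375/22, 507/22]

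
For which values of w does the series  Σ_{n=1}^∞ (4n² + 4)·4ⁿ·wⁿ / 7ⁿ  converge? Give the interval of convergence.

(-7/4, 7/4)

Apply the ratio test: |a_{n+1}| / |a_n| = [(4(n+1)² + 4)/(4n² + 4)] · 4/7, which tends to 4/7 as n → ∞.
Hence the series converges for |w| < 1/(4/7) = 7/4, so the radius of convergence is 7/4.
Check w = 7/4: the n-th term does not approach 0; divergence by the term test.
When w = -7/4, the terms have absolute value of order n², which does not tend to 0, so the series diverges by the divergence test.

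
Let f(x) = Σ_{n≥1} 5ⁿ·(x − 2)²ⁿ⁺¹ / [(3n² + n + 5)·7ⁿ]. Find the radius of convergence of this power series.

Ratio test: |a_{n+1}/a_n| = [(3n² + n + 5)/(3(n+1)² + (n+1) + 5)] · 5/7 → 5/7 as n → ∞.
Successive powers of (x − 2) differ by 2, so the series converges when |x − 2|² · 5/7 < 1, i.e. |x − 2| < √(7/5). So R = √35/5.

R = √35/5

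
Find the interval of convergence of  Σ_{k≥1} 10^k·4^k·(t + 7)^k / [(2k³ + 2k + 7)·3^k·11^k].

By the ratio test, |a_{k+1}/a_k| = [(2k³ + 2k + 7)/(2(k+1)³ + 2(k+1) + 7)] · 10·4/(3·11) → 40/33.
Hence the series converges for |t + 7| < 1/(40/33) = 33/40, so the radius of convergence is 33/40.
At t = -247/40: absolute convergence follows by limit comparison with Σ 1/k³.
At t = -313/40: the terms are on the order of 1/k³, so the series converges absolutely by comparison with the p-series (p = 3 > 1).

[-313/40, -247/40]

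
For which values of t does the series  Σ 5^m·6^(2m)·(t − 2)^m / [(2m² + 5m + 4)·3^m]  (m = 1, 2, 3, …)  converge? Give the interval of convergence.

Ratio test: |a_{m+1}/a_m| = [(2m² + 5m + 4)/(2(m+1)² + 5(m+1) + 4)] · 5·36/3 → 60 as m → ∞.
The series converges when 60 · |t − 2| < 1, giving R = 1/60.
Check t = 121/60: absolute convergence follows by limit comparison with Σ 1/m².
When t = 119/60, the series is dominated by a constant times Σ 1/m², which converges (p = 2 > 1).

[119/60, 121/60]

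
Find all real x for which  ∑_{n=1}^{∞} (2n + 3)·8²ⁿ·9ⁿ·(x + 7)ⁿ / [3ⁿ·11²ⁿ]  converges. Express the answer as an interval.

Ratio test: |a_{n+1}/a_n| = [(2(n+1) + 3)/(2n + 3)] · 64·9/(3·121) → 192/121 as n → ∞.
Convergence for |x + 7| · 192/121 < 1, i.e. |x + 7| < 121/192. So R = 121/192.
Check x = -1223/192: the n-th term does not approach 0; divergence by the term test.
At x = -1465/192: the terms do not tend to 0, so the series diverges.

(-1465/192, -1223/192)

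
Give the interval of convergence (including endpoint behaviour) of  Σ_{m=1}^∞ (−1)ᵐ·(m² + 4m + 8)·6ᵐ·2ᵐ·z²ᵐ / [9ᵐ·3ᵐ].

By the ratio test, |a_{m+1}/a_m| = [((m+1)² + 4(m+1) + 8)/(m² + 4m + 8)] · 6·2/(9·3) → 4/9.
Since the exponent of z increases by 2 each term, convergence requires |z|² < 9/4, hence R = 3/2.
Check z = 3/2: the terms have absolute value of order m², which does not tend to 0, so the series diverges by the divergence test.
Endpoint z = -3/2: the terms have absolute value of order m², which does not tend to 0, so the series diverges by the divergence test.

(-3/2, 3/2)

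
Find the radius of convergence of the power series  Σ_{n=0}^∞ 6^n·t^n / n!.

The ratio of consecutive coefficients is 6 · 1/(n+1) → 0.
Since the limit is 0 < 1 for every t, the series converges on all of ℝ and R = ∞.

R = ∞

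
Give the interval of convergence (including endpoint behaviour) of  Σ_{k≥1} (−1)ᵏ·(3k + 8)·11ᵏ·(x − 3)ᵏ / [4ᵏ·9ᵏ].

(-3/11, 69/11)

The ratio of consecutive coefficients is [(3(k+1) + 8)/(3k + 8)] · 11/(4·9) → 11/36.
Thus R = 1/(11/36) = 36/11.
At x = 69/11: the terms have absolute value of order k, which does not tend to 0, so the series diverges by the divergence test.
Endpoint x = -3/11: the terms do not tend to 0, so the series diverges.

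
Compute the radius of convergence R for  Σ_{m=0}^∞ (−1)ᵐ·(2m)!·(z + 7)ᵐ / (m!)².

Apply the ratio test: |a_{m+1}| / |a_m| = (2m+1)·(2m+2)/(m+1)², which tends to 4 as m → ∞.
The series converges when 4 · |z + 7| < 1, giving R = 1/4.

R = 1/4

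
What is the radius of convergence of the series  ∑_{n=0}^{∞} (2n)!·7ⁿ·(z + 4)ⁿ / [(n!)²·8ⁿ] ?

Apply the ratio test: |a_{n+1}| / |a_n| = (2n+1)·(2n+2)/(n+1)² · 7/8, which tends to 7/2 as n → ∞.
The series converges when 7/2 · |z + 4| < 1, giving R = 2/7.

R = 2/7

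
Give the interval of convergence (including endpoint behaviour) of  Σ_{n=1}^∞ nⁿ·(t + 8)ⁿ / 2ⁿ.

{-8}

Applying the root test, |a_n|^(1/n) = n/2 → ∞.
The root grows without bound, so R = 0 (convergence only at t = -8).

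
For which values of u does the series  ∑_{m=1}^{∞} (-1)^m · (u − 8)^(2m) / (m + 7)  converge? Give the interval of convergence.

The ratio of consecutive coefficients is (m + 7)/((m+1) + 7) → 1.
Since the exponent of (u − 8) increases by 2 each term, convergence requires |u − 8|² < 1, hence R = 1.
When u = 9, the terms alternate in sign and decrease monotonically to 0 in absolute value (size ~ c/m), so the alternating series test gives convergence.
Check u = 7: an alternating series whose terms decrease to 0 in absolute value, so it converges by the Leibniz criterion.

[7, 9]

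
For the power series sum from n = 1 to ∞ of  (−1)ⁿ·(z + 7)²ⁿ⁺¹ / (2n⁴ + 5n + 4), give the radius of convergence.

R = 1

The ratio of consecutive coefficients is (2n⁴ + 5n + 4)/(2(n+1)⁴ + 5(n+1) + 4) → 1.
Writing y = (z + 7)², the series in y has radius 1, so |z + 7| < √(1) = 1 and R = 1.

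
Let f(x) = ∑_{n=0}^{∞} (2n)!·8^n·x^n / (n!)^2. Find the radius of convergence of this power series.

R = 1/32

Ratio test: |a_{n+1}/a_n| = (2n+1)·(2n+2)/(n+1)² · 8 → 32 as n → ∞.
The series converges when 32 · |x| < 1, giving R = 1/32.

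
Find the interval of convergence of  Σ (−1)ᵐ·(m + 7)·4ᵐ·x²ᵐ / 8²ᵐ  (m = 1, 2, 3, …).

(-4, 4)

The ratio of consecutive coefficients is [((m+1) + 7)/(m + 7)] · 4/64 → 1/16.
Writing y = x², the series in y has radius 16, so |x| < √(16) = 4 and R = 4.
Check x = 4: the terms have absolute value of order m, which does not tend to 0, so the series diverges by the divergence test.
At x = -4: the m-th term does not approach 0; divergence by the term test.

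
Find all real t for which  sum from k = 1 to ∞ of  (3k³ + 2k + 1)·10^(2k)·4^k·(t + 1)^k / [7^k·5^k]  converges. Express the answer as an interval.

The ratio of consecutive coefficients is [(3(k+1)³ + 2(k+1) + 1)/(3k³ + 2k + 1)] · 100·4/(7·5) → 80/7.
Hence the series converges for |t + 1| < 1/(80/7) = 7/80, so the radius of convergence is 7/80.
Check t = -73/80: the terms do not tend to 0, so the series diverges.
At t = -87/80: the k-th term does not approach 0; divergence by the term test.

(-87/80, -73/80)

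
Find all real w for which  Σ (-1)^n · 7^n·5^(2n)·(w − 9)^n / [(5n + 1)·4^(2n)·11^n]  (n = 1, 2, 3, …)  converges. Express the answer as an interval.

By the ratio test, |a_{n+1}/a_n| = [(5n + 1)/(5(n+1) + 1)] · 7·25/(16·11) → 175/176.
Thus R = 1/(175/176) = 176/175.
Endpoint w = 1751/175: the terms alternate in sign and decrease monotonically to 0 in absolute value (size ~ c/n), so the alternating series test gives convergence.
At w = 1399/175: the terms behave like c/n; limit comparison with the harmonic series gives divergence.

(1399/175, 1751/175]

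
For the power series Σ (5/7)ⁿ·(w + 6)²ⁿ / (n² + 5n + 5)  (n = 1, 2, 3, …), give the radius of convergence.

Ratio test: |a_{n+1}/a_n| = [(n² + 5n + 5)/((n+1)² + 5(n+1) + 5)] · 5/7 → 5/7 as n → ∞.
Since the exponent of (w + 6) increases by 2 each term, convergence requires |w + 6|² < 7/5, hence R = √35/5.

R = √35/5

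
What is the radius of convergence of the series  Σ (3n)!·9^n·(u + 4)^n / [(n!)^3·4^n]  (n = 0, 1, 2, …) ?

The ratio of consecutive coefficients is (3n+1)·(3n+2)·(3n+3)/(n+1)³ · 9/4 → 243/4.
Thus R = 1/(243/4) = 4/243.

R = 4/243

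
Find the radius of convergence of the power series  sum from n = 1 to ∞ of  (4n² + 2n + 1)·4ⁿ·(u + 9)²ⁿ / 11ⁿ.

R = √11/2

Ratio test: |a_{n+1}/a_n| = [(4(n+1)² + 2(n+1) + 1)/(4n² + 2n + 1)] · 4/11 → 4/11 as n → ∞.
Since the exponent of (u + 9) increases by 2 each term, convergence requires |u + 9|² < 11/4, hence R = √11/2.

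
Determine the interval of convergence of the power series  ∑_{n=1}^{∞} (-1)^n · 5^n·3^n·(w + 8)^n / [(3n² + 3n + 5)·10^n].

Ratio test: |a_{n+1}/a_n| = [(3n² + 3n + 5)/(3(n+1)² + 3(n+1) + 5)] · 5·3/10 → 3/2 as n → ∞.
Convergence for |w + 8| · 3/2 < 1, i.e. |w + 8| < 2/3. So R = 2/3.
Check w = -22/3: the terms are on the order of 1/n², so the series converges absolutely by comparison with the p-series (p = 2 > 1).
At w = -26/3: the series is dominated by a constant times Σ 1/n², which converges (p = 2 > 1).

[-26/3, -22/3]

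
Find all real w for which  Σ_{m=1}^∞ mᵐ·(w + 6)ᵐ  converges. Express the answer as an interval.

{-6}

Applying the root test, |a_m|^(1/m) = m → ∞.
The root grows without bound, so R = 0 (convergence only at w = -6).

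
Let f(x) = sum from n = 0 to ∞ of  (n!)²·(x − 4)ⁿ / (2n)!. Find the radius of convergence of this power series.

R = 4

By the ratio test, |a_{n+1}/a_n| = (n+1)²/[(2n+1)·(2n+2)] → 1/4.
Convergence for |x − 4| · 1/4 < 1, i.e. |x − 4| < 4. So R = 4.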